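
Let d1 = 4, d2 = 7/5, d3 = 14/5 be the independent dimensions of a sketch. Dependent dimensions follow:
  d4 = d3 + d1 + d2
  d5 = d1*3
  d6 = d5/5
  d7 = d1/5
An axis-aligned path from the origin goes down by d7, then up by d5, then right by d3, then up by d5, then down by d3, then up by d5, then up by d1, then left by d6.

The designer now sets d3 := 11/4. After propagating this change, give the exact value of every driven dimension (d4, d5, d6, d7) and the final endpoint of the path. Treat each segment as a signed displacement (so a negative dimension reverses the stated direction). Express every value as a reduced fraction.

Apply edit: d3 := 11/4
  d4 = d3 + d1 + d2 = 163/20
  d5 = d1*3 = 12
  d6 = d5/5 = 12/5
  d7 = d1/5 = 4/5
Walk from origin (0, 0):
  seg 1: down by d7 = 4/5 → (0, -4/5)
  seg 2: up by d5 = 12 → (0, 56/5)
  seg 3: right by d3 = 11/4 → (11/4, 56/5)
  seg 4: up by d5 = 12 → (11/4, 116/5)
  seg 5: down by d3 = 11/4 → (11/4, 409/20)
  seg 6: up by d5 = 12 → (11/4, 649/20)
  seg 7: up by d1 = 4 → (11/4, 729/20)
  seg 8: left by d6 = 12/5 → (7/20, 729/20)

d4 = 163/20
d5 = 12
d6 = 12/5
d7 = 4/5
endpoint = (7/20, 729/20)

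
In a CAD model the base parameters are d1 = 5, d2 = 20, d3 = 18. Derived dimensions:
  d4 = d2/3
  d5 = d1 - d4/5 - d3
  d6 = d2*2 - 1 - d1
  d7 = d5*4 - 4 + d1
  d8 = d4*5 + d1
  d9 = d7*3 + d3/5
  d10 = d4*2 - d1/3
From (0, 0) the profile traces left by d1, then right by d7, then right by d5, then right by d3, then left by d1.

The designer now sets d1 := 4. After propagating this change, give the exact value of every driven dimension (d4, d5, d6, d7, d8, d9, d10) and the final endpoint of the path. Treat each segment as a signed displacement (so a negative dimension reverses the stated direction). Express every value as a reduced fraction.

Apply edit: d1 := 4
  d4 = d2/3 = 20/3
  d5 = d1 - d4/5 - d3 = -46/3
  d6 = d2*2 - 1 - d1 = 35
  d7 = d5*4 - 4 + d1 = -184/3
  d8 = d4*5 + d1 = 112/3
  d9 = d7*3 + d3/5 = -902/5
  d10 = d4*2 - d1/3 = 12
Walk from origin (0, 0):
  seg 1: left by d1 = 4 → (-4, 0)
  seg 2: right by d7 = -184/3 → (-196/3, 0)
  seg 3: right by d5 = -46/3 → (-242/3, 0)
  seg 4: right by d3 = 18 → (-188/3, 0)
  seg 5: left by d1 = 4 → (-200/3, 0)

d4 = 20/3
d5 = -46/3
d6 = 35
d7 = -184/3
d8 = 112/3
d9 = -902/5
d10 = 12
endpoint = (-200/3, 0)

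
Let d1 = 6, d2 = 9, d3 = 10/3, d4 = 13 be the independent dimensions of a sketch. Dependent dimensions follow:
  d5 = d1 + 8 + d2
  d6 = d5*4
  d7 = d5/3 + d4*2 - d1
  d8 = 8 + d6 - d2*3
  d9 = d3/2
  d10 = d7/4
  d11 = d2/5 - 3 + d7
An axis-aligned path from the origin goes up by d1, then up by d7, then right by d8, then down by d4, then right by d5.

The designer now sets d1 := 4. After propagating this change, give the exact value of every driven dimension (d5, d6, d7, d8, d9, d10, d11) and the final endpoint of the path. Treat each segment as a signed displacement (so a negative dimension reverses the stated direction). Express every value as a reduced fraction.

Apply edit: d1 := 4
  d5 = d1 + 8 + d2 = 21
  d6 = d5*4 = 84
  d7 = d5/3 + d4*2 - d1 = 29
  d8 = 8 + d6 - d2*3 = 65
  d9 = d3/2 = 5/3
  d10 = d7/4 = 29/4
  d11 = d2/5 - 3 + d7 = 139/5
Walk from origin (0, 0):
  seg 1: up by d1 = 4 → (0, 4)
  seg 2: up by d7 = 29 → (0, 33)
  seg 3: right by d8 = 65 → (65, 33)
  seg 4: down by d4 = 13 → (65, 20)
  seg 5: right by d5 = 21 → (86, 20)

d5 = 21
d6 = 84
d7 = 29
d8 = 65
d9 = 5/3
d10 = 29/4
d11 = 139/5
endpoint = (86, 20)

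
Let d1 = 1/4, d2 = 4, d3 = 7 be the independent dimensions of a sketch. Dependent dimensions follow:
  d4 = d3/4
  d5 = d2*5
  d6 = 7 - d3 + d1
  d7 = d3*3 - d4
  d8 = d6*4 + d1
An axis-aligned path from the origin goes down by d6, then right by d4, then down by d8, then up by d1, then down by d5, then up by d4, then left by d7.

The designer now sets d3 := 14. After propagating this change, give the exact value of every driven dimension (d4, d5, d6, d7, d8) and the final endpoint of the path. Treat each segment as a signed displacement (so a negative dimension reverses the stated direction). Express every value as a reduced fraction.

Apply edit: d3 := 14
  d4 = d3/4 = 7/2
  d5 = d2*5 = 20
  d6 = 7 - d3 + d1 = -27/4
  d7 = d3*3 - d4 = 77/2
  d8 = d6*4 + d1 = -107/4
Walk from origin (0, 0):
  seg 1: down by d6 = -27/4 → (0, 27/4)
  seg 2: right by d4 = 7/2 → (7/2, 27/4)
  seg 3: down by d8 = -107/4 → (7/2, 67/2)
  seg 4: up by d1 = 1/4 → (7/2, 135/4)
  seg 5: down by d5 = 20 → (7/2, 55/4)
  seg 6: up by d4 = 7/2 → (7/2, 69/4)
  seg 7: left by d7 = 77/2 → (-35, 69/4)

d4 = 7/2
d5 = 20
d6 = -27/4
d7 = 77/2
d8 = -107/4
endpoint = (-35, 69/4)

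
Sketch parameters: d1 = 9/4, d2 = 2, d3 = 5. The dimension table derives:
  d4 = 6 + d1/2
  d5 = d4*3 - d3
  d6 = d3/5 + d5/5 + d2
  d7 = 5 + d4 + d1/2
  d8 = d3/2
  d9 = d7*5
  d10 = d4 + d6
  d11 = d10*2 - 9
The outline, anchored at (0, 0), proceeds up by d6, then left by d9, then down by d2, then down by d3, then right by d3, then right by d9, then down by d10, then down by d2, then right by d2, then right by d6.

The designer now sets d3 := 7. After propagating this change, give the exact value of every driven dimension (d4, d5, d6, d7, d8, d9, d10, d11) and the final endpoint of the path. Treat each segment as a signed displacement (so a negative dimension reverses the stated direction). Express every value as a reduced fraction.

d4 = 57/8
d5 = 115/8
d6 = 251/40
d7 = 53/4
d8 = 7/2
d9 = 265/4
d10 = 67/5
d11 = 89/5
endpoint = (611/40, -145/8)

Apply edit: d3 := 7
  d4 = 6 + d1/2 = 57/8
  d5 = d4*3 - d3 = 115/8
  d6 = d3/5 + d5/5 + d2 = 251/40
  d7 = 5 + d4 + d1/2 = 53/4
  d8 = d3/2 = 7/2
  d9 = d7*5 = 265/4
  d10 = d4 + d6 = 67/5
  d11 = d10*2 - 9 = 89/5
Walk from origin (0, 0):
  seg 1: up by d6 = 251/40 → (0, 251/40)
  seg 2: left by d9 = 265/4 → (-265/4, 251/40)
  seg 3: down by d2 = 2 → (-265/4, 171/40)
  seg 4: down by d3 = 7 → (-265/4, -109/40)
  seg 5: right by d3 = 7 → (-237/4, -109/40)
  seg 6: right by d9 = 265/4 → (7, -109/40)
  seg 7: down by d10 = 67/5 → (7, -129/8)
  seg 8: down by d2 = 2 → (7, -145/8)
  seg 9: right by d2 = 2 → (9, -145/8)
  seg 10: right by d6 = 251/40 → (611/40, -145/8)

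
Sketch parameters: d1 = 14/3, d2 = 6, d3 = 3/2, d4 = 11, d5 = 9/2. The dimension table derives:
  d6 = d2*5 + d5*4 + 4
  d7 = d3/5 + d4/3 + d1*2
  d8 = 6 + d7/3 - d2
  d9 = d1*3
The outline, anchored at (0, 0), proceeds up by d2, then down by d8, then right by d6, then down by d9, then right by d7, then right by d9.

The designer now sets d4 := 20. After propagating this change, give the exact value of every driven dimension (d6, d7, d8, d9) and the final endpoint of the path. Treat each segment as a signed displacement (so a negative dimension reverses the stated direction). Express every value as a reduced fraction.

Apply edit: d4 := 20
  d6 = d2*5 + d5*4 + 4 = 52
  d7 = d3/5 + d4/3 + d1*2 = 163/10
  d8 = 6 + d7/3 - d2 = 163/30
  d9 = d1*3 = 14
Walk from origin (0, 0):
  seg 1: up by d2 = 6 → (0, 6)
  seg 2: down by d8 = 163/30 → (0, 17/30)
  seg 3: right by d6 = 52 → (52, 17/30)
  seg 4: down by d9 = 14 → (52, -403/30)
  seg 5: right by d7 = 163/10 → (683/10, -403/30)
  seg 6: right by d9 = 14 → (823/10, -403/30)

d6 = 52
d7 = 163/10
d8 = 163/30
d9 = 14
endpoint = (823/10, -403/30)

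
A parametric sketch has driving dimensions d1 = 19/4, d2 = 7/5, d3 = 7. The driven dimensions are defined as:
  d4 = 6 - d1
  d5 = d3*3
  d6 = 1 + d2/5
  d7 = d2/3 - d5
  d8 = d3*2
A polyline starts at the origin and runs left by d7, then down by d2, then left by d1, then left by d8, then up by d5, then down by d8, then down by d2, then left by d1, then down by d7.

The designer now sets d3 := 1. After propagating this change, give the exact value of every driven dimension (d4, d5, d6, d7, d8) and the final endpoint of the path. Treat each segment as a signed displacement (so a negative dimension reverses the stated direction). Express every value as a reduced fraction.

d4 = 5/4
d5 = 3
d6 = 32/25
d7 = -38/15
d8 = 2
endpoint = (-269/30, 11/15)

Apply edit: d3 := 1
  d4 = 6 - d1 = 5/4
  d5 = d3*3 = 3
  d6 = 1 + d2/5 = 32/25
  d7 = d2/3 - d5 = -38/15
  d8 = d3*2 = 2
Walk from origin (0, 0):
  seg 1: left by d7 = -38/15 → (38/15, 0)
  seg 2: down by d2 = 7/5 → (38/15, -7/5)
  seg 3: left by d1 = 19/4 → (-133/60, -7/5)
  seg 4: left by d8 = 2 → (-253/60, -7/5)
  seg 5: up by d5 = 3 → (-253/60, 8/5)
  seg 6: down by d8 = 2 → (-253/60, -2/5)
  seg 7: down by d2 = 7/5 → (-253/60, -9/5)
  seg 8: left by d1 = 19/4 → (-269/30, -9/5)
  seg 9: down by d7 = -38/15 → (-269/30, 11/15)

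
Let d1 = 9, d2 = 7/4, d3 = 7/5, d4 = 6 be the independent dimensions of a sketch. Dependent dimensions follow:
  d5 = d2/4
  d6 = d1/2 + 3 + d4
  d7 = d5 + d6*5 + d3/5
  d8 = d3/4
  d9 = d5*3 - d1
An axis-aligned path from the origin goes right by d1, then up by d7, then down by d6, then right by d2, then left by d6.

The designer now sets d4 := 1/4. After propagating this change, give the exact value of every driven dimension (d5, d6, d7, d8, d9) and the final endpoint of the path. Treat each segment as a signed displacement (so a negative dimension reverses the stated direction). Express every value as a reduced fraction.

d5 = 7/16
d6 = 31/4
d7 = 15787/400
d8 = 7/20
d9 = -123/16
endpoint = (3, 12687/400)

Apply edit: d4 := 1/4
  d5 = d2/4 = 7/16
  d6 = d1/2 + 3 + d4 = 31/4
  d7 = d5 + d6*5 + d3/5 = 15787/400
  d8 = d3/4 = 7/20
  d9 = d5*3 - d1 = -123/16
Walk from origin (0, 0):
  seg 1: right by d1 = 9 → (9, 0)
  seg 2: up by d7 = 15787/400 → (9, 15787/400)
  seg 3: down by d6 = 31/4 → (9, 12687/400)
  seg 4: right by d2 = 7/4 → (43/4, 12687/400)
  seg 5: left by d6 = 31/4 → (3, 12687/400)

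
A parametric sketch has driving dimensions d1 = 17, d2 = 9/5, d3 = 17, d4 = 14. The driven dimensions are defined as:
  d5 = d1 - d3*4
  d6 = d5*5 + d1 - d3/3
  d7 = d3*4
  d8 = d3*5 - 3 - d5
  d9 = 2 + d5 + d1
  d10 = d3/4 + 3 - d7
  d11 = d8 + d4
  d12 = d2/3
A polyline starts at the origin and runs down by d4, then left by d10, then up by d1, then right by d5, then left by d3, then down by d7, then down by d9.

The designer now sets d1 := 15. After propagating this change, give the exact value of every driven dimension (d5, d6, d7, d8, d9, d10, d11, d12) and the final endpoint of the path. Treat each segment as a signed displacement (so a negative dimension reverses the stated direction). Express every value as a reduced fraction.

Apply edit: d1 := 15
  d5 = d1 - d3*4 = -53
  d6 = d5*5 + d1 - d3/3 = -767/3
  d7 = d3*4 = 68
  d8 = d3*5 - 3 - d5 = 135
  d9 = 2 + d5 + d1 = -36
  d10 = d3/4 + 3 - d7 = -243/4
  d11 = d8 + d4 = 149
  d12 = d2/3 = 3/5
Walk from origin (0, 0):
  seg 1: down by d4 = 14 → (0, -14)
  seg 2: left by d10 = -243/4 → (243/4, -14)
  seg 3: up by d1 = 15 → (243/4, 1)
  seg 4: right by d5 = -53 → (31/4, 1)
  seg 5: left by d3 = 17 → (-37/4, 1)
  seg 6: down by d7 = 68 → (-37/4, -67)
  seg 7: down by d9 = -36 → (-37/4, -31)

d5 = -53
d6 = -767/3
d7 = 68
d8 = 135
d9 = -36
d10 = -243/4
d11 = 149
d12 = 3/5
endpoint = (-37/4, -31)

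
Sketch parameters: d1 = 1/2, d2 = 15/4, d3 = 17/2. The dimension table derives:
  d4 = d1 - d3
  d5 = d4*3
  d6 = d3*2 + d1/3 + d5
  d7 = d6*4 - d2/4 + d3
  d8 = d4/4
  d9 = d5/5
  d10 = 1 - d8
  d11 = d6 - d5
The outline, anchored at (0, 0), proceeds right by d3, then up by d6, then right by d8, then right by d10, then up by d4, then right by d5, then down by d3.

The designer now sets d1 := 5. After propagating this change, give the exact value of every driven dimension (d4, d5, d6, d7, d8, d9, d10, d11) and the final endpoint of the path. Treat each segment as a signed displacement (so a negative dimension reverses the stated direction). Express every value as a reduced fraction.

Apply edit: d1 := 5
  d4 = d1 - d3 = -7/2
  d5 = d4*3 = -21/2
  d6 = d3*2 + d1/3 + d5 = 49/6
  d7 = d6*4 - d2/4 + d3 = 1931/48
  d8 = d4/4 = -7/8
  d9 = d5/5 = -21/10
  d10 = 1 - d8 = 15/8
  d11 = d6 - d5 = 56/3
Walk from origin (0, 0):
  seg 1: right by d3 = 17/2 → (17/2, 0)
  seg 2: up by d6 = 49/6 → (17/2, 49/6)
  seg 3: right by d8 = -7/8 → (61/8, 49/6)
  seg 4: right by d10 = 15/8 → (19/2, 49/6)
  seg 5: up by d4 = -7/2 → (19/2, 14/3)
  seg 6: right by d5 = -21/2 → (-1, 14/3)
  seg 7: down by d3 = 17/2 → (-1, -23/6)

d4 = -7/2
d5 = -21/2
d6 = 49/6
d7 = 1931/48
d8 = -7/8
d9 = -21/10
d10 = 15/8
d11 = 56/3
endpoint = (-1, -23/6)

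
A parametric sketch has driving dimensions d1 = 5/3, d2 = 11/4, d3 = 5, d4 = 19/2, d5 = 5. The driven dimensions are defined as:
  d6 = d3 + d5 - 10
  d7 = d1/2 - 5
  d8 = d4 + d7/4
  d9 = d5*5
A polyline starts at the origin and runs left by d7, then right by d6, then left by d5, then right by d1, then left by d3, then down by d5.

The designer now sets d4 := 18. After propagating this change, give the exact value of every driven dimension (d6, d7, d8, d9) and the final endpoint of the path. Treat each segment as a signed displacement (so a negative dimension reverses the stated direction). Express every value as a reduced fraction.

d6 = 0
d7 = -25/6
d8 = 407/24
d9 = 25
endpoint = (-25/6, -5)

Apply edit: d4 := 18
  d6 = d3 + d5 - 10 = 0
  d7 = d1/2 - 5 = -25/6
  d8 = d4 + d7/4 = 407/24
  d9 = d5*5 = 25
Walk from origin (0, 0):
  seg 1: left by d7 = -25/6 → (25/6, 0)
  seg 2: right by d6 = 0 → (25/6, 0)
  seg 3: left by d5 = 5 → (-5/6, 0)
  seg 4: right by d1 = 5/3 → (5/6, 0)
  seg 5: left by d3 = 5 → (-25/6, 0)
  seg 6: down by d5 = 5 → (-25/6, -5)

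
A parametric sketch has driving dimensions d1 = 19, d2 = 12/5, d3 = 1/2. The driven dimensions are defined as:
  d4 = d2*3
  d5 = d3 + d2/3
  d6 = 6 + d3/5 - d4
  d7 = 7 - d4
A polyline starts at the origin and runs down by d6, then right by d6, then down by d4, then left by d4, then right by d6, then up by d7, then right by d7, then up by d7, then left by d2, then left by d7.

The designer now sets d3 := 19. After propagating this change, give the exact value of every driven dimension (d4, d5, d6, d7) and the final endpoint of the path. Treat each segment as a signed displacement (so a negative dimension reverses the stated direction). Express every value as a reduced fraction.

Apply edit: d3 := 19
  d4 = d2*3 = 36/5
  d5 = d3 + d2/3 = 99/5
  d6 = 6 + d3/5 - d4 = 13/5
  d7 = 7 - d4 = -1/5
Walk from origin (0, 0):
  seg 1: down by d6 = 13/5 → (0, -13/5)
  seg 2: right by d6 = 13/5 → (13/5, -13/5)
  seg 3: down by d4 = 36/5 → (13/5, -49/5)
  seg 4: left by d4 = 36/5 → (-23/5, -49/5)
  seg 5: right by d6 = 13/5 → (-2, -49/5)
  seg 6: up by d7 = -1/5 → (-2, -10)
  seg 7: right by d7 = -1/5 → (-11/5, -10)
  seg 8: up by d7 = -1/5 → (-11/5, -51/5)
  seg 9: left by d2 = 12/5 → (-23/5, -51/5)
  seg 10: left by d7 = -1/5 → (-22/5, -51/5)

d4 = 36/5
d5 = 99/5
d6 = 13/5
d7 = -1/5
endpoint = (-22/5, -51/5)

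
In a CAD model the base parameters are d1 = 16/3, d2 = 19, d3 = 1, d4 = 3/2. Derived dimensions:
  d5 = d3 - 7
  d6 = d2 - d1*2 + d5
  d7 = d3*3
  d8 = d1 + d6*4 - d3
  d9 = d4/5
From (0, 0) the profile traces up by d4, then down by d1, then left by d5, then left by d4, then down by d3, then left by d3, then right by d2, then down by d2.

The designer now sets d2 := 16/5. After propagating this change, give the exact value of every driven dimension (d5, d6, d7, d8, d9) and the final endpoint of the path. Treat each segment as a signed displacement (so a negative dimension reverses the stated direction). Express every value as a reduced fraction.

d5 = -6
d6 = -202/15
d7 = 3
d8 = -743/15
d9 = 3/10
endpoint = (67/10, -241/30)

Apply edit: d2 := 16/5
  d5 = d3 - 7 = -6
  d6 = d2 - d1*2 + d5 = -202/15
  d7 = d3*3 = 3
  d8 = d1 + d6*4 - d3 = -743/15
  d9 = d4/5 = 3/10
Walk from origin (0, 0):
  seg 1: up by d4 = 3/2 → (0, 3/2)
  seg 2: down by d1 = 16/3 → (0, -23/6)
  seg 3: left by d5 = -6 → (6, -23/6)
  seg 4: left by d4 = 3/2 → (9/2, -23/6)
  seg 5: down by d3 = 1 → (9/2, -29/6)
  seg 6: left by d3 = 1 → (7/2, -29/6)
  seg 7: right by d2 = 16/5 → (67/10, -29/6)
  seg 8: down by d2 = 16/5 → (67/10, -241/30)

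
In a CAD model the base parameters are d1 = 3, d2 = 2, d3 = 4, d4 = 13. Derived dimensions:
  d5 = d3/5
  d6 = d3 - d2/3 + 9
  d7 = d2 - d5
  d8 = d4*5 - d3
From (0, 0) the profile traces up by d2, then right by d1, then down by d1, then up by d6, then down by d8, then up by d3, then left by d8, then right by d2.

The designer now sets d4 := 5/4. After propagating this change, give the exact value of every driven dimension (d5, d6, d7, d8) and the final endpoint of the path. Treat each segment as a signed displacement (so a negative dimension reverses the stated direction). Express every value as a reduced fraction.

Apply edit: d4 := 5/4
  d5 = d3/5 = 4/5
  d6 = d3 - d2/3 + 9 = 37/3
  d7 = d2 - d5 = 6/5
  d8 = d4*5 - d3 = 9/4
Walk from origin (0, 0):
  seg 1: up by d2 = 2 → (0, 2)
  seg 2: right by d1 = 3 → (3, 2)
  seg 3: down by d1 = 3 → (3, -1)
  seg 4: up by d6 = 37/3 → (3, 34/3)
  seg 5: down by d8 = 9/4 → (3, 109/12)
  seg 6: up by d3 = 4 → (3, 157/12)
  seg 7: left by d8 = 9/4 → (3/4, 157/12)
  seg 8: right by d2 = 2 → (11/4, 157/12)

d5 = 4/5
d6 = 37/3
d7 = 6/5
d8 = 9/4
endpoint = (11/4, 157/12)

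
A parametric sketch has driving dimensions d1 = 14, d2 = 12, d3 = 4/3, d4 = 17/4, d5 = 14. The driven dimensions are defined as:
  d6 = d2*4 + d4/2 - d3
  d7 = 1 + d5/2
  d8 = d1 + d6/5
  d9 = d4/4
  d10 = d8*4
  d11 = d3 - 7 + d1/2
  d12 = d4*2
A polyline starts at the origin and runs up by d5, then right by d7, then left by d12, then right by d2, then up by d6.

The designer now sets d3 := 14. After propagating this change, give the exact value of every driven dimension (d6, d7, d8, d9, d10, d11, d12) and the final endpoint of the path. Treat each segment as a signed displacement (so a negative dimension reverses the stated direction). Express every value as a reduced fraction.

Apply edit: d3 := 14
  d6 = d2*4 + d4/2 - d3 = 289/8
  d7 = 1 + d5/2 = 8
  d8 = d1 + d6/5 = 849/40
  d9 = d4/4 = 17/16
  d10 = d8*4 = 849/10
  d11 = d3 - 7 + d1/2 = 14
  d12 = d4*2 = 17/2
Walk from origin (0, 0):
  seg 1: up by d5 = 14 → (0, 14)
  seg 2: right by d7 = 8 → (8, 14)
  seg 3: left by d12 = 17/2 → (-1/2, 14)
  seg 4: right by d2 = 12 → (23/2, 14)
  seg 5: up by d6 = 289/8 → (23/2, 401/8)

d6 = 289/8
d7 = 8
d8 = 849/40
d9 = 17/16
d10 = 849/10
d11 = 14
d12 = 17/2
endpoint = (23/2, 401/8)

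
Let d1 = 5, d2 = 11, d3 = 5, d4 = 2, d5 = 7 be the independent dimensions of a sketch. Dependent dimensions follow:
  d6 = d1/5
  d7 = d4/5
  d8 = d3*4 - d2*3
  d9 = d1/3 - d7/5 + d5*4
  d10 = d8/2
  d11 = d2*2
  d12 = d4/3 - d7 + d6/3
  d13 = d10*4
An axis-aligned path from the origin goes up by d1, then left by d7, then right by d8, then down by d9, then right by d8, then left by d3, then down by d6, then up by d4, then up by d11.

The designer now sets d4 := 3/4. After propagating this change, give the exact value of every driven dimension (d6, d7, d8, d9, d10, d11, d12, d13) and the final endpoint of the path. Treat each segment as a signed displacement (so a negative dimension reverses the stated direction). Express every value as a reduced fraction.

d6 = 1
d7 = 3/20
d8 = -13
d9 = 8891/300
d10 = -13/2
d11 = 22
d12 = 13/30
d13 = -26
endpoint = (-623/20, -433/150)

Apply edit: d4 := 3/4
  d6 = d1/5 = 1
  d7 = d4/5 = 3/20
  d8 = d3*4 - d2*3 = -13
  d9 = d1/3 - d7/5 + d5*4 = 8891/300
  d10 = d8/2 = -13/2
  d11 = d2*2 = 22
  d12 = d4/3 - d7 + d6/3 = 13/30
  d13 = d10*4 = -26
Walk from origin (0, 0):
  seg 1: up by d1 = 5 → (0, 5)
  seg 2: left by d7 = 3/20 → (-3/20, 5)
  seg 3: right by d8 = -13 → (-263/20, 5)
  seg 4: down by d9 = 8891/300 → (-263/20, -7391/300)
  seg 5: right by d8 = -13 → (-523/20, -7391/300)
  seg 6: left by d3 = 5 → (-623/20, -7391/300)
  seg 7: down by d6 = 1 → (-623/20, -7691/300)
  seg 8: up by d4 = 3/4 → (-623/20, -3733/150)
  seg 9: up by d11 = 22 → (-623/20, -433/150)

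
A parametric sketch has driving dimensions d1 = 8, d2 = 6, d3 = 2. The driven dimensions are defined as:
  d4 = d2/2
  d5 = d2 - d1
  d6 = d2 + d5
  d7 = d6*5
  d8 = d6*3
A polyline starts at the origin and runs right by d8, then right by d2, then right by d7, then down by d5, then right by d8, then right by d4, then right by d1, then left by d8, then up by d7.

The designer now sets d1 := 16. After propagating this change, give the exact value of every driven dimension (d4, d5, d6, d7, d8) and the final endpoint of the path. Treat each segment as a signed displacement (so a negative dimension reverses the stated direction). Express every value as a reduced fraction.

d4 = 3
d5 = -10
d6 = -4
d7 = -20
d8 = -12
endpoint = (-7, -10)

Apply edit: d1 := 16
  d4 = d2/2 = 3
  d5 = d2 - d1 = -10
  d6 = d2 + d5 = -4
  d7 = d6*5 = -20
  d8 = d6*3 = -12
Walk from origin (0, 0):
  seg 1: right by d8 = -12 → (-12, 0)
  seg 2: right by d2 = 6 → (-6, 0)
  seg 3: right by d7 = -20 → (-26, 0)
  seg 4: down by d5 = -10 → (-26, 10)
  seg 5: right by d8 = -12 → (-38, 10)
  seg 6: right by d4 = 3 → (-35, 10)
  seg 7: right by d1 = 16 → (-19, 10)
  seg 8: left by d8 = -12 → (-7, 10)
  seg 9: up by d7 = -20 → (-7, -10)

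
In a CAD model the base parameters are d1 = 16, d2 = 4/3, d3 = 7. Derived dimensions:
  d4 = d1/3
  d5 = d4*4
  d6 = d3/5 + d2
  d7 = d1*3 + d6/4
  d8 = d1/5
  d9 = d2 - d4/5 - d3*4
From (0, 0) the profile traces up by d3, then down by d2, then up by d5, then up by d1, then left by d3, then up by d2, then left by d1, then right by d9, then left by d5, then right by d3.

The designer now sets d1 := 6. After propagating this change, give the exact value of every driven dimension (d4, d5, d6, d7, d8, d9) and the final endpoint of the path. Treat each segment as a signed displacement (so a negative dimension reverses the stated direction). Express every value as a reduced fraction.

Apply edit: d1 := 6
  d4 = d1/3 = 2
  d5 = d4*4 = 8
  d6 = d3/5 + d2 = 41/15
  d7 = d1*3 + d6/4 = 1121/60
  d8 = d1/5 = 6/5
  d9 = d2 - d4/5 - d3*4 = -406/15
Walk from origin (0, 0):
  seg 1: up by d3 = 7 → (0, 7)
  seg 2: down by d2 = 4/3 → (0, 17/3)
  seg 3: up by d5 = 8 → (0, 41/3)
  seg 4: up by d1 = 6 → (0, 59/3)
  seg 5: left by d3 = 7 → (-7, 59/3)
  seg 6: up by d2 = 4/3 → (-7, 21)
  seg 7: left by d1 = 6 → (-13, 21)
  seg 8: right by d9 = -406/15 → (-601/15, 21)
  seg 9: left by d5 = 8 → (-721/15, 21)
  seg 10: right by d3 = 7 → (-616/15, 21)

d4 = 2
d5 = 8
d6 = 41/15
d7 = 1121/60
d8 = 6/5
d9 = -406/15
endpoint = (-616/15, 21)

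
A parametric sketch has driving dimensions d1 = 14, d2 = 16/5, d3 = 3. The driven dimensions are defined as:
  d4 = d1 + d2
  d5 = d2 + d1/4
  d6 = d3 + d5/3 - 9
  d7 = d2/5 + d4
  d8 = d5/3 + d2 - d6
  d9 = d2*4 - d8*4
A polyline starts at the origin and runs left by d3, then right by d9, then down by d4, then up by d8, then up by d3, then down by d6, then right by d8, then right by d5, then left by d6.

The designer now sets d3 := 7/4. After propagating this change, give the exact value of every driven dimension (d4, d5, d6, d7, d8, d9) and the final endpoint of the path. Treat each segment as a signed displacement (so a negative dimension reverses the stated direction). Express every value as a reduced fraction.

Apply edit: d3 := 7/4
  d4 = d1 + d2 = 86/5
  d5 = d2 + d1/4 = 67/10
  d6 = d3 + d5/3 - 9 = -301/60
  d7 = d2/5 + d4 = 446/25
  d8 = d5/3 + d2 - d6 = 209/20
  d9 = d2*4 - d8*4 = -29
Walk from origin (0, 0):
  seg 1: left by d3 = 7/4 → (-7/4, 0)
  seg 2: right by d9 = -29 → (-123/4, 0)
  seg 3: down by d4 = 86/5 → (-123/4, -86/5)
  seg 4: up by d8 = 209/20 → (-123/4, -27/4)
  seg 5: up by d3 = 7/4 → (-123/4, -5)
  seg 6: down by d6 = -301/60 → (-123/4, 1/60)
  seg 7: right by d8 = 209/20 → (-203/10, 1/60)
  seg 8: right by d5 = 67/10 → (-68/5, 1/60)
  seg 9: left by d6 = -301/60 → (-103/12, 1/60)

d4 = 86/5
d5 = 67/10
d6 = -301/60
d7 = 446/25
d8 = 209/20
d9 = -29
endpoint = (-103/12, 1/60)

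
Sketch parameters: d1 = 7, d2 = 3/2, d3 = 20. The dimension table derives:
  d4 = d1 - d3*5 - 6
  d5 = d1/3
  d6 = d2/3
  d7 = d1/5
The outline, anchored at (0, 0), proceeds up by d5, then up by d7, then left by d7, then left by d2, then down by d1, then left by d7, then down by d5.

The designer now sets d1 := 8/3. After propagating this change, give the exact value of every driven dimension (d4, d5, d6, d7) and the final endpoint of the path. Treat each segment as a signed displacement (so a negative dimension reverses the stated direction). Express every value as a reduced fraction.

d4 = -310/3
d5 = 8/9
d6 = 1/2
d7 = 8/15
endpoint = (-77/30, -32/15)

Apply edit: d1 := 8/3
  d4 = d1 - d3*5 - 6 = -310/3
  d5 = d1/3 = 8/9
  d6 = d2/3 = 1/2
  d7 = d1/5 = 8/15
Walk from origin (0, 0):
  seg 1: up by d5 = 8/9 → (0, 8/9)
  seg 2: up by d7 = 8/15 → (0, 64/45)
  seg 3: left by d7 = 8/15 → (-8/15, 64/45)
  seg 4: left by d2 = 3/2 → (-61/30, 64/45)
  seg 5: down by d1 = 8/3 → (-61/30, -56/45)
  seg 6: left by d7 = 8/15 → (-77/30, -56/45)
  seg 7: down by d5 = 8/9 → (-77/30, -32/15)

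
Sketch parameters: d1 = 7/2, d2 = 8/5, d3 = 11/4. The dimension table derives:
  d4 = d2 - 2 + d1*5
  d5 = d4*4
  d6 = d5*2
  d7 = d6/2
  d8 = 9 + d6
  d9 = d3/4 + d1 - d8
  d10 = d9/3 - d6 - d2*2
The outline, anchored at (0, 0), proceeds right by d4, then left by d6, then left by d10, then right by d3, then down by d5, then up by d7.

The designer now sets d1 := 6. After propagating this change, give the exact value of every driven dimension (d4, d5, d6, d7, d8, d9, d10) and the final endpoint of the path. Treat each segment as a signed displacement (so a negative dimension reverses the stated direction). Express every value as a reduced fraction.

d4 = 148/5
d5 = 592/5
d6 = 1184/5
d7 = 592/5
d8 = 1229/5
d9 = -19129/80
d10 = -76729/240
endpoint = (27661/240, 0)

Apply edit: d1 := 6
  d4 = d2 - 2 + d1*5 = 148/5
  d5 = d4*4 = 592/5
  d6 = d5*2 = 1184/5
  d7 = d6/2 = 592/5
  d8 = 9 + d6 = 1229/5
  d9 = d3/4 + d1 - d8 = -19129/80
  d10 = d9/3 - d6 - d2*2 = -76729/240
Walk from origin (0, 0):
  seg 1: right by d4 = 148/5 → (148/5, 0)
  seg 2: left by d6 = 1184/5 → (-1036/5, 0)
  seg 3: left by d10 = -76729/240 → (27001/240, 0)
  seg 4: right by d3 = 11/4 → (27661/240, 0)
  seg 5: down by d5 = 592/5 → (27661/240, -592/5)
  seg 6: up by d7 = 592/5 → (27661/240, 0)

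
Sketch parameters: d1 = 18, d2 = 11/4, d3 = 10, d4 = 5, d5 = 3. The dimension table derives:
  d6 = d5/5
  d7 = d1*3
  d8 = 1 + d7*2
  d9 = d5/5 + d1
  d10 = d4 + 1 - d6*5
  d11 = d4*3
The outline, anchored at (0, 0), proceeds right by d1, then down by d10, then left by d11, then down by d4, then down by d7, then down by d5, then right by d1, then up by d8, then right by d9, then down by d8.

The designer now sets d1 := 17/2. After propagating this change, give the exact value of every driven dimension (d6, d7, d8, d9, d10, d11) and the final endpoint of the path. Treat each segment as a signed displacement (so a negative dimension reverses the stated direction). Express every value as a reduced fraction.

d6 = 3/5
d7 = 51/2
d8 = 52
d9 = 91/10
d10 = 3
d11 = 15
endpoint = (111/10, -73/2)

Apply edit: d1 := 17/2
  d6 = d5/5 = 3/5
  d7 = d1*3 = 51/2
  d8 = 1 + d7*2 = 52
  d9 = d5/5 + d1 = 91/10
  d10 = d4 + 1 - d6*5 = 3
  d11 = d4*3 = 15
Walk from origin (0, 0):
  seg 1: right by d1 = 17/2 → (17/2, 0)
  seg 2: down by d10 = 3 → (17/2, -3)
  seg 3: left by d11 = 15 → (-13/2, -3)
  seg 4: down by d4 = 5 → (-13/2, -8)
  seg 5: down by d7 = 51/2 → (-13/2, -67/2)
  seg 6: down by d5 = 3 → (-13/2, -73/2)
  seg 7: right by d1 = 17/2 → (2, -73/2)
  seg 8: up by d8 = 52 → (2, 31/2)
  seg 9: right by d9 = 91/10 → (111/10, 31/2)
  seg 10: down by d8 = 52 → (111/10, -73/2)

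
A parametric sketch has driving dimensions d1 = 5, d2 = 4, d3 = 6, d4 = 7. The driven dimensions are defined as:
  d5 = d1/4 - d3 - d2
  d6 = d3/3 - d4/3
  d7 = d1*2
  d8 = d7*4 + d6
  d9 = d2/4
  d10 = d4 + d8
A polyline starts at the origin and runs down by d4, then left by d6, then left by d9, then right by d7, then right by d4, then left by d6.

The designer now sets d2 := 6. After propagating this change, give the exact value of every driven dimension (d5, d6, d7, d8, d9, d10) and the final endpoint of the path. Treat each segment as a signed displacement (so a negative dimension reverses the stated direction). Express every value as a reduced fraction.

Apply edit: d2 := 6
  d5 = d1/4 - d3 - d2 = -43/4
  d6 = d3/3 - d4/3 = -1/3
  d7 = d1*2 = 10
  d8 = d7*4 + d6 = 119/3
  d9 = d2/4 = 3/2
  d10 = d4 + d8 = 140/3
Walk from origin (0, 0):
  seg 1: down by d4 = 7 → (0, -7)
  seg 2: left by d6 = -1/3 → (1/3, -7)
  seg 3: left by d9 = 3/2 → (-7/6, -7)
  seg 4: right by d7 = 10 → (53/6, -7)
  seg 5: right by d4 = 7 → (95/6, -7)
  seg 6: left by d6 = -1/3 → (97/6, -7)

d5 = -43/4
d6 = -1/3
d7 = 10
d8 = 119/3
d9 = 3/2
d10 = 140/3
endpoint = (97/6, -7)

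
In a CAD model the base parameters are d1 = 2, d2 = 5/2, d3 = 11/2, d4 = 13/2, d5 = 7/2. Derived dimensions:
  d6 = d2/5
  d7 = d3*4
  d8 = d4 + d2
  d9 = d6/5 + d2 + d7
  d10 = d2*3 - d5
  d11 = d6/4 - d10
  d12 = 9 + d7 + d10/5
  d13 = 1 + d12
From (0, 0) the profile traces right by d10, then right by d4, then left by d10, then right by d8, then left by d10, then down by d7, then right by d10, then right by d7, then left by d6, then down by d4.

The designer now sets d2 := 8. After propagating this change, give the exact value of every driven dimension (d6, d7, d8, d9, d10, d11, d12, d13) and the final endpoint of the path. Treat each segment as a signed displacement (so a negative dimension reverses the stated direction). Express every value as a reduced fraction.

Apply edit: d2 := 8
  d6 = d2/5 = 8/5
  d7 = d3*4 = 22
  d8 = d4 + d2 = 29/2
  d9 = d6/5 + d2 + d7 = 758/25
  d10 = d2*3 - d5 = 41/2
  d11 = d6/4 - d10 = -201/10
  d12 = 9 + d7 + d10/5 = 351/10
  d13 = 1 + d12 = 361/10
Walk from origin (0, 0):
  seg 1: right by d10 = 41/2 → (41/2, 0)
  seg 2: right by d4 = 13/2 → (27, 0)
  seg 3: left by d10 = 41/2 → (13/2, 0)
  seg 4: right by d8 = 29/2 → (21, 0)
  seg 5: left by d10 = 41/2 → (1/2, 0)
  seg 6: down by d7 = 22 → (1/2, -22)
  seg 7: right by d10 = 41/2 → (21, -22)
  seg 8: right by d7 = 22 → (43, -22)
  seg 9: left by d6 = 8/5 → (207/5, -22)
  seg 10: down by d4 = 13/2 → (207/5, -57/2)

d6 = 8/5
d7 = 22
d8 = 29/2
d9 = 758/25
d10 = 41/2
d11 = -201/10
d12 = 351/10
d13 = 361/10
endpoint = (207/5, -57/2)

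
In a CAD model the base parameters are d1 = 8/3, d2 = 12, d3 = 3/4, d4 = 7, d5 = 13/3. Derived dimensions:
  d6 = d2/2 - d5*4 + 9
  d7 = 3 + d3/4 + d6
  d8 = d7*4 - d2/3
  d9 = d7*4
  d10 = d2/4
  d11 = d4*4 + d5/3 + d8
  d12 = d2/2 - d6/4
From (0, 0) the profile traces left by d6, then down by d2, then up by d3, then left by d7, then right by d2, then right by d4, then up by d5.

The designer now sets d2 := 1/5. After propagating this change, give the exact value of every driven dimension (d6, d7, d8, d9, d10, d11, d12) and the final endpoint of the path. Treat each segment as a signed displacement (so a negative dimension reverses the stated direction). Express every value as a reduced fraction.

d6 = -247/30
d7 = -1211/240
d8 = -81/4
d9 = -1211/60
d10 = 1/20
d11 = 331/36
d12 = 259/120
endpoint = (983/48, 293/60)

Apply edit: d2 := 1/5
  d6 = d2/2 - d5*4 + 9 = -247/30
  d7 = 3 + d3/4 + d6 = -1211/240
  d8 = d7*4 - d2/3 = -81/4
  d9 = d7*4 = -1211/60
  d10 = d2/4 = 1/20
  d11 = d4*4 + d5/3 + d8 = 331/36
  d12 = d2/2 - d6/4 = 259/120
Walk from origin (0, 0):
  seg 1: left by d6 = -247/30 → (247/30, 0)
  seg 2: down by d2 = 1/5 → (247/30, -1/5)
  seg 3: up by d3 = 3/4 → (247/30, 11/20)
  seg 4: left by d7 = -1211/240 → (3187/240, 11/20)
  seg 5: right by d2 = 1/5 → (647/48, 11/20)
  seg 6: right by d4 = 7 → (983/48, 11/20)
  seg 7: up by d5 = 13/3 → (983/48, 293/60)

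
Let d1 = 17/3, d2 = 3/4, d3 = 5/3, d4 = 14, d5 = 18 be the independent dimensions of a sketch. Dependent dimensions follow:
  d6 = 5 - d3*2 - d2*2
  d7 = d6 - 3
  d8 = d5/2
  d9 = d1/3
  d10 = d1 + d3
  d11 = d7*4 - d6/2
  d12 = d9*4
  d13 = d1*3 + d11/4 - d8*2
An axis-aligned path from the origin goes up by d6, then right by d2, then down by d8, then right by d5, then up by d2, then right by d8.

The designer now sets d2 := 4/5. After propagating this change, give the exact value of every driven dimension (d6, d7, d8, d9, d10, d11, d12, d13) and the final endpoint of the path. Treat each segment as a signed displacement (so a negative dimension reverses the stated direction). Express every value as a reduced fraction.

d6 = 1/15
d7 = -44/15
d8 = 9
d9 = 17/9
d10 = 22/3
d11 = -353/30
d12 = 68/9
d13 = -473/120
endpoint = (139/5, -122/15)

Apply edit: d2 := 4/5
  d6 = 5 - d3*2 - d2*2 = 1/15
  d7 = d6 - 3 = -44/15
  d8 = d5/2 = 9
  d9 = d1/3 = 17/9
  d10 = d1 + d3 = 22/3
  d11 = d7*4 - d6/2 = -353/30
  d12 = d9*4 = 68/9
  d13 = d1*3 + d11/4 - d8*2 = -473/120
Walk from origin (0, 0):
  seg 1: up by d6 = 1/15 → (0, 1/15)
  seg 2: right by d2 = 4/5 → (4/5, 1/15)
  seg 3: down by d8 = 9 → (4/5, -134/15)
  seg 4: right by d5 = 18 → (94/5, -134/15)
  seg 5: up by d2 = 4/5 → (94/5, -122/15)
  seg 6: right by d8 = 9 → (139/5, -122/15)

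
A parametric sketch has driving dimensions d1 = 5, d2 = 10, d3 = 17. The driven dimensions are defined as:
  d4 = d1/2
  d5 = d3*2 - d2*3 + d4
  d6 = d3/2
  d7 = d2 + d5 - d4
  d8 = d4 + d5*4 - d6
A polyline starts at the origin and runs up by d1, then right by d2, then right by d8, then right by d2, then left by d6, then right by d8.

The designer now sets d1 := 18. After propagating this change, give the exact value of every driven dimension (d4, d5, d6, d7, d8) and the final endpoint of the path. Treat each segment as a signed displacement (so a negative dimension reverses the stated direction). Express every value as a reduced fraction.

d4 = 9
d5 = 13
d6 = 17/2
d7 = 14
d8 = 105/2
endpoint = (233/2, 18)

Apply edit: d1 := 18
  d4 = d1/2 = 9
  d5 = d3*2 - d2*3 + d4 = 13
  d6 = d3/2 = 17/2
  d7 = d2 + d5 - d4 = 14
  d8 = d4 + d5*4 - d6 = 105/2
Walk from origin (0, 0):
  seg 1: up by d1 = 18 → (0, 18)
  seg 2: right by d2 = 10 → (10, 18)
  seg 3: right by d8 = 105/2 → (125/2, 18)
  seg 4: right by d2 = 10 → (145/2, 18)
  seg 5: left by d6 = 17/2 → (64, 18)
  seg 6: right by d8 = 105/2 → (233/2, 18)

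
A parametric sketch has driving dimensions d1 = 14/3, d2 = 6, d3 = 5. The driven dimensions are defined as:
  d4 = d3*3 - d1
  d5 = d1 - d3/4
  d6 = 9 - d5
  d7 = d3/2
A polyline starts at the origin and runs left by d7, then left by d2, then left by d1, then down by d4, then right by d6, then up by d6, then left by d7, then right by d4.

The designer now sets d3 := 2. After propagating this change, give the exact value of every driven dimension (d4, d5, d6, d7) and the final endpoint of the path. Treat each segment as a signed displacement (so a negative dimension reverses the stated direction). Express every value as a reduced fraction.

d4 = 4/3
d5 = 25/6
d6 = 29/6
d7 = 1
endpoint = (-13/2, 7/2)

Apply edit: d3 := 2
  d4 = d3*3 - d1 = 4/3
  d5 = d1 - d3/4 = 25/6
  d6 = 9 - d5 = 29/6
  d7 = d3/2 = 1
Walk from origin (0, 0):
  seg 1: left by d7 = 1 → (-1, 0)
  seg 2: left by d2 = 6 → (-7, 0)
  seg 3: left by d1 = 14/3 → (-35/3, 0)
  seg 4: down by d4 = 4/3 → (-35/3, -4/3)
  seg 5: right by d6 = 29/6 → (-41/6, -4/3)
  seg 6: up by d6 = 29/6 → (-41/6, 7/2)
  seg 7: left by d7 = 1 → (-47/6, 7/2)
  seg 8: right by d4 = 4/3 → (-13/2, 7/2)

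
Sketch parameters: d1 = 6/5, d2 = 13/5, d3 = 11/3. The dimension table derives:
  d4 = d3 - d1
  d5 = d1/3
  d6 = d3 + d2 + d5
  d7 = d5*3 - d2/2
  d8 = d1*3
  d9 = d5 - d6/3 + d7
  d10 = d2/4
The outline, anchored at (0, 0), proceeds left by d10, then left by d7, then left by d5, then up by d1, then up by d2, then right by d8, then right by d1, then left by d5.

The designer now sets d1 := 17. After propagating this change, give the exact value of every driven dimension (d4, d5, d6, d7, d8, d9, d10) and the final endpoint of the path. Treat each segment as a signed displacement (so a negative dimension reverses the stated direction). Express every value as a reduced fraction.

d4 = -40/3
d5 = 17/3
d6 = 179/15
d7 = 157/10
d8 = 51
d9 = 313/18
d10 = 13/20
endpoint = (2419/60, 98/5)

Apply edit: d1 := 17
  d4 = d3 - d1 = -40/3
  d5 = d1/3 = 17/3
  d6 = d3 + d2 + d5 = 179/15
  d7 = d5*3 - d2/2 = 157/10
  d8 = d1*3 = 51
  d9 = d5 - d6/3 + d7 = 313/18
  d10 = d2/4 = 13/20
Walk from origin (0, 0):
  seg 1: left by d10 = 13/20 → (-13/20, 0)
  seg 2: left by d7 = 157/10 → (-327/20, 0)
  seg 3: left by d5 = 17/3 → (-1321/60, 0)
  seg 4: up by d1 = 17 → (-1321/60, 17)
  seg 5: up by d2 = 13/5 → (-1321/60, 98/5)
  seg 6: right by d8 = 51 → (1739/60, 98/5)
  seg 7: right by d1 = 17 → (2759/60, 98/5)
  seg 8: left by d5 = 17/3 → (2419/60, 98/5)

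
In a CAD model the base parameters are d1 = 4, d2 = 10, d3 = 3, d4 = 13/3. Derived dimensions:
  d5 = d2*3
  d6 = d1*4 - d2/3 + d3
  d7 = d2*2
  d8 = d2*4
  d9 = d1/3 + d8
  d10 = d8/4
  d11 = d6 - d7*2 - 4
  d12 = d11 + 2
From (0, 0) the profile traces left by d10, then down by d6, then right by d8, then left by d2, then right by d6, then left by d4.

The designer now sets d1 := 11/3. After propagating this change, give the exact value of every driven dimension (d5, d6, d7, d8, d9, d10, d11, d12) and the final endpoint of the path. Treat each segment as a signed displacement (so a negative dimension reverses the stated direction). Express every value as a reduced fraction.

Apply edit: d1 := 11/3
  d5 = d2*3 = 30
  d6 = d1*4 - d2/3 + d3 = 43/3
  d7 = d2*2 = 20
  d8 = d2*4 = 40
  d9 = d1/3 + d8 = 371/9
  d10 = d8/4 = 10
  d11 = d6 - d7*2 - 4 = -89/3
  d12 = d11 + 2 = -83/3
Walk from origin (0, 0):
  seg 1: left by d10 = 10 → (-10, 0)
  seg 2: down by d6 = 43/3 → (-10, -43/3)
  seg 3: right by d8 = 40 → (30, -43/3)
  seg 4: left by d2 = 10 → (20, -43/3)
  seg 5: right by d6 = 43/3 → (103/3, -43/3)
  seg 6: left by d4 = 13/3 → (30, -43/3)

d5 = 30
d6 = 43/3
d7 = 20
d8 = 40
d9 = 371/9
d10 = 10
d11 = -89/3
d12 = -83/3
endpoint = (30, -43/3)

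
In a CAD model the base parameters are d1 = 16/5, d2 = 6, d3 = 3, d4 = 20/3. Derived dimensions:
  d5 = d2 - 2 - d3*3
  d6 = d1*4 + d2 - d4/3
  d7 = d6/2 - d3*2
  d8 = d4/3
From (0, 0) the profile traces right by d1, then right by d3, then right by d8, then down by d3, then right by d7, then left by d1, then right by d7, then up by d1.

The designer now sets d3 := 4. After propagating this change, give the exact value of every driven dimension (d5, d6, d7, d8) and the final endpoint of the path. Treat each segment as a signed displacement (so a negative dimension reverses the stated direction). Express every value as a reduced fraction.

Apply edit: d3 := 4
  d5 = d2 - 2 - d3*3 = -8
  d6 = d1*4 + d2 - d4/3 = 746/45
  d7 = d6/2 - d3*2 = 13/45
  d8 = d4/3 = 20/9
Walk from origin (0, 0):
  seg 1: right by d1 = 16/5 → (16/5, 0)
  seg 2: right by d3 = 4 → (36/5, 0)
  seg 3: right by d8 = 20/9 → (424/45, 0)
  seg 4: down by d3 = 4 → (424/45, -4)
  seg 5: right by d7 = 13/45 → (437/45, -4)
  seg 6: left by d1 = 16/5 → (293/45, -4)
  seg 7: right by d7 = 13/45 → (34/5, -4)
  seg 8: up by d1 = 16/5 → (34/5, -4/5)

d5 = -8
d6 = 746/45
d7 = 13/45
d8 = 20/9
endpoint = (34/5, -4/5)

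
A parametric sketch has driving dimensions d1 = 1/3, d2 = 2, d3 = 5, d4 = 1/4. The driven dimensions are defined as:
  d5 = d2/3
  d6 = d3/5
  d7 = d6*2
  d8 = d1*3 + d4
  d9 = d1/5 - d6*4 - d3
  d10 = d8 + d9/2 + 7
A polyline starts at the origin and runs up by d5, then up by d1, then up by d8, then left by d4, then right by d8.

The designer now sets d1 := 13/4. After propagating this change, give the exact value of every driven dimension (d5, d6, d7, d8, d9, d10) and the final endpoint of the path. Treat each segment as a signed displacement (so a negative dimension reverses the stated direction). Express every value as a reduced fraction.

Apply edit: d1 := 13/4
  d5 = d2/3 = 2/3
  d6 = d3/5 = 1
  d7 = d6*2 = 2
  d8 = d1*3 + d4 = 10
  d9 = d1/5 - d6*4 - d3 = -167/20
  d10 = d8 + d9/2 + 7 = 513/40
Walk from origin (0, 0):
  seg 1: up by d5 = 2/3 → (0, 2/3)
  seg 2: up by d1 = 13/4 → (0, 47/12)
  seg 3: up by d8 = 10 → (0, 167/12)
  seg 4: left by d4 = 1/4 → (-1/4, 167/12)
  seg 5: right by d8 = 10 → (39/4, 167/12)

d5 = 2/3
d6 = 1
d7 = 2
d8 = 10
d9 = -167/20
d10 = 513/40
endpoint = (39/4, 167/12)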